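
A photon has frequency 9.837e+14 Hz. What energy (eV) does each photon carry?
4.0683 eV

Using E = hf:

E = hf = (6.626×10⁻³⁴ J·s)(9.837e+14 Hz)
E = 4.0683 eV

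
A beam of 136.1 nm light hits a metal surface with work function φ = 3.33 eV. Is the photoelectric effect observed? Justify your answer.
Yes

For photoemission, the photon energy must exceed the work function.

Photon energy: E = hc/λ = 9.1098 eV
Work function: φ = 3.33 eV

Since E_photon (9.1098 eV) > φ (3.33 eV), photoemission WILL occur.
The threshold wavelength is λ₀ = hc/φ = 372.3 nm.
Since 136.1 nm < 372.3 nm, the light has sufficient energy.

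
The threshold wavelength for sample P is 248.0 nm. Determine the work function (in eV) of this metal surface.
5.00 eV

At the threshold wavelength, photon energy equals work function:
φ = hc/λ₀

Calculating:
φ = (6.626×10⁻³⁴ J·s)(3×10⁸ m/s) / (248.0×10⁻⁹ m)
φ = 5.00 eV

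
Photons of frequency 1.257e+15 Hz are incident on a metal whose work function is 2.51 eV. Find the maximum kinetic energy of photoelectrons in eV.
2.6885 eV

Using Einstein's photoelectric equation: KE_max = hf - φ

First, calculate the photon energy:
E_photon = hf = (6.626×10⁻³⁴ J·s)(1.257e+15 Hz)
E_photon = 5.1985 eV

Then, the maximum kinetic energy:
KE_max = E_photon - φ = 5.1985 eV - 2.51 eV = 2.6885 eV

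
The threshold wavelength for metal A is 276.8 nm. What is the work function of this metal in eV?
4.48 eV

At the threshold wavelength, photon energy equals work function:
φ = hc/λ₀

Calculating:
φ = (6.626×10⁻³⁴ J·s)(3×10⁸ m/s) / (276.8×10⁻⁹ m)
φ = 4.48 eV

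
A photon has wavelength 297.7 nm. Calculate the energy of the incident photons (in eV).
4.1647 eV

Using E = hf = hc/λ:

E = hc/λ = (6.626×10⁻³⁴ J·s)(3×10⁸ m/s) / (297.7×10⁻⁹ m)
E = 4.1647 eV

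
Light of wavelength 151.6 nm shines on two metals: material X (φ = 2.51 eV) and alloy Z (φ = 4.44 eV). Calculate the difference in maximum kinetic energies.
1.9300 eV

Using KE_max = hc/λ - φ for each metal:

Photon energy: E = hc/λ = 8.1784 eV

For material X (φ₁ = 2.51 eV):
KE₁ = E - φ₁ = 8.1784 - 2.51 = 5.6684 eV

For alloy Z (φ₂ = 4.44 eV):
KE₂ = E - φ₂ = 8.1784 - 4.44 = 3.7384 eV

Difference:
ΔKE = KE₁ - KE₂ = 5.6684 - 3.7384 = 1.9300 eV

Note: The difference equals the difference in work functions: 4.44 - 2.51 = 1.93 eV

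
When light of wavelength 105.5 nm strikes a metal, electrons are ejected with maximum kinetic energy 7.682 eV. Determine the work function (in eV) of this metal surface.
4.07 eV

From Einstein's photoelectric equation: KE_max = hf - φ = hc/λ - φ

Rearranging for φ:
φ = hc/λ - KE_max

Calculate photon energy:
E_photon = hc/λ = 11.7521 eV

Therefore:
φ = 11.7521 - 7.682 = 4.07 eV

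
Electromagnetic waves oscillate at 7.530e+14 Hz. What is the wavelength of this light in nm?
398.13 nm

Using the wave equation: c = fλ

Solving for wavelength:
λ = c/f = (3×10⁸ m/s) / (7.530e+14 Hz)
λ = 398.13 nm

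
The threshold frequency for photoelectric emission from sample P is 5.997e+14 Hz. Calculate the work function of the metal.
2.48 eV

At the threshold frequency, photon energy equals work function:
φ = hf₀

Calculating:
φ = (6.626×10⁻³⁴ J·s)(5.997e+14 Hz)
φ = 2.48 eV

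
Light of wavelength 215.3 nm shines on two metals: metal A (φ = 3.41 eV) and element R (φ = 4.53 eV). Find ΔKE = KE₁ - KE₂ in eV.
1.1200 eV

Using KE_max = hc/λ - φ for each metal:

Photon energy: E = hc/λ = 5.7587 eV

For metal A (φ₁ = 3.41 eV):
KE₁ = E - φ₁ = 5.7587 - 3.41 = 2.3487 eV

For element R (φ₂ = 4.53 eV):
KE₂ = E - φ₂ = 5.7587 - 4.53 = 1.2287 eV

Difference:
ΔKE = KE₁ - KE₂ = 2.3487 - 1.2287 = 1.1200 eV

Note: The difference equals the difference in work functions: 4.53 - 3.41 = 1.12 eV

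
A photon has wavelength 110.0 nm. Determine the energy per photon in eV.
11.2713 eV

Using E = hf = hc/λ:

E = hc/λ = (6.626×10⁻³⁴ J·s)(3×10⁸ m/s) / (110.0×10⁻⁹ m)
E = 11.2713 eV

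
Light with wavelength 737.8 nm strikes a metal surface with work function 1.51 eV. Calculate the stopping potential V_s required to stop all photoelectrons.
0.1705 V

The stopping potential V_s satisfies: eV_s = KE_max

First, find KE_max using Einstein's equation:
E_photon = hc/λ = 1.6805 eV
KE_max = E_photon - φ = 1.6805 - 1.51 = 0.1705 eV

Since eV_s = KE_max:
V_s = KE_max/e = 0.1705 V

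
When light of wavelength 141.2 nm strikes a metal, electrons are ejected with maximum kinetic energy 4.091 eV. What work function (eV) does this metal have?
4.69 eV

From Einstein's photoelectric equation: KE_max = hf - φ = hc/λ - φ

Rearranging for φ:
φ = hc/λ - KE_max

Calculate photon energy:
E_photon = hc/λ = 8.7808 eV

Therefore:
φ = 8.7808 - 4.091 = 4.69 eV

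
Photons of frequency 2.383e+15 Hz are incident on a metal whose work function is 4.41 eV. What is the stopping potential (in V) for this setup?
5.4453 V

The stopping potential V_s satisfies: eV_s = KE_max

First, find KE_max using Einstein's equation:
E_photon = hf = (6.626×10⁻³⁴ J·s)(2.383e+15 Hz) = 9.8553 eV
KE_max = E_photon - φ = 9.8553 - 4.41 = 5.4453 eV

Since eV_s = KE_max:
V_s = KE_max/e = 5.4453 V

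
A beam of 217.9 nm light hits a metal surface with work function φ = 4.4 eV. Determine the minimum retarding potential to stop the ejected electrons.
1.2900 V

The stopping potential V_s satisfies: eV_s = KE_max

First, find KE_max using Einstein's equation:
E_photon = hc/λ = 5.6900 eV
KE_max = E_photon - φ = 5.6900 - 4.4 = 1.2900 eV

Since eV_s = KE_max:
V_s = KE_max/e = 1.2900 V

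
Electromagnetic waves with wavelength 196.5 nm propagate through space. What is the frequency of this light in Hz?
1.5257e+15 Hz

Using the wave equation: c = fλ

Solving for frequency:
f = c/λ = (3×10⁸ m/s) / (196.5×10⁻⁹ m)
f = 1.5257e+15 Hz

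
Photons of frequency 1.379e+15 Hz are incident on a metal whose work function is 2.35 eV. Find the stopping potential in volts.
3.3531 V

The stopping potential V_s satisfies: eV_s = KE_max

First, find KE_max using Einstein's equation:
E_photon = hf = (6.626×10⁻³⁴ J·s)(1.379e+15 Hz) = 5.7031 eV
KE_max = E_photon - φ = 5.7031 - 2.35 = 3.3531 eV

Since eV_s = KE_max:
V_s = KE_max/e = 3.3531 V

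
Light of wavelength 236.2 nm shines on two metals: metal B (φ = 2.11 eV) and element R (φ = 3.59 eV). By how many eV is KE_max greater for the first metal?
1.4800 eV

Using KE_max = hc/λ - φ for each metal:

Photon energy: E = hc/λ = 5.2491 eV

For metal B (φ₁ = 2.11 eV):
KE₁ = E - φ₁ = 5.2491 - 2.11 = 3.1391 eV

For element R (φ₂ = 3.59 eV):
KE₂ = E - φ₂ = 5.2491 - 3.59 = 1.6591 eV

Difference:
ΔKE = KE₁ - KE₂ = 3.1391 - 1.6591 = 1.4800 eV

Note: The difference equals the difference in work functions: 3.59 - 2.11 = 1.48 eV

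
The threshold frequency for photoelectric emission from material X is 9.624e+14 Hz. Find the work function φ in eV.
3.98 eV

At the threshold frequency, photon energy equals work function:
φ = hf₀

Calculating:
φ = (6.626×10⁻³⁴ J·s)(9.624e+14 Hz)
φ = 3.98 eV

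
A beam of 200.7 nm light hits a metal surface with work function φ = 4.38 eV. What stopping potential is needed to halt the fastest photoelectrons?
1.7976 V

The stopping potential V_s satisfies: eV_s = KE_max

First, find KE_max using Einstein's equation:
E_photon = hc/λ = 6.1776 eV
KE_max = E_photon - φ = 6.1776 - 4.38 = 1.7976 eV

Since eV_s = KE_max:
V_s = KE_max/e = 1.7976 V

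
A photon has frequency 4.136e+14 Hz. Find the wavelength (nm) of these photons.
724.84 nm

Using the wave equation: c = fλ

Solving for wavelength:
λ = c/f = (3×10⁸ m/s) / (4.136e+14 Hz)
λ = 724.84 nm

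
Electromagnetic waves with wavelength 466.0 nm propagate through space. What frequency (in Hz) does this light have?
6.4333e+14 Hz

Using the wave equation: c = fλ

Solving for frequency:
f = c/λ = (3×10⁸ m/s) / (466.0×10⁻⁹ m)
f = 6.4333e+14 Hz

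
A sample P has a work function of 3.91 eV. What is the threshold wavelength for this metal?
317.10 nm

The threshold wavelength is when the photon energy equals the work function:
hc/λ₀ = φ

Solving for λ₀:
λ₀ = hc/φ = (6.626×10⁻³⁴ J·s)(3×10⁸ m/s) / (3.91 eV × 1.602×10⁻¹⁹ J/eV)
λ₀ = 317.10 nm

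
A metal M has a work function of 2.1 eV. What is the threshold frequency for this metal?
5.0778e+14 Hz

The threshold frequency is when the photon energy equals the work function:
hf₀ = φ

Solving for f₀:
f₀ = φ/h = (2.1 eV × 1.602×10⁻¹⁹ J/eV) / (6.626×10⁻³⁴ J·s)
f₀ = 5.0778e+14 Hz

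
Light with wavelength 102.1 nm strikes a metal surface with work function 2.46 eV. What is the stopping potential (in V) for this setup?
9.6834 V

The stopping potential V_s satisfies: eV_s = KE_max

First, find KE_max using Einstein's equation:
E_photon = hc/λ = 12.1434 eV
KE_max = E_photon - φ = 12.1434 - 2.46 = 9.6834 eV

Since eV_s = KE_max:
V_s = KE_max/e = 9.6834 V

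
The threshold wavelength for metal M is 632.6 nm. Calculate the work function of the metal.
1.96 eV

At the threshold wavelength, photon energy equals work function:
φ = hc/λ₀

Calculating:
φ = (6.626×10⁻³⁴ J·s)(3×10⁸ m/s) / (632.6×10⁻⁹ m)
φ = 1.96 eV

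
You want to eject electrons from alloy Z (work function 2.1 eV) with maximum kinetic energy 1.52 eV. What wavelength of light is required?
342.50 nm

From Einstein's equation: KE_max = hc/λ - φ

Rearranging for λ:
hc/λ = KE_max + φ
λ = hc/(KE_max + φ)

Required photon energy:
E_photon = KE_max + φ = 1.52 + 2.1 = 3.62 eV

Required wavelength:
λ = hc/E_photon = (6.626×10⁻³⁴)(3×10⁸) / (3.62 × 1.602×10⁻¹⁹)
λ = 342.50 nm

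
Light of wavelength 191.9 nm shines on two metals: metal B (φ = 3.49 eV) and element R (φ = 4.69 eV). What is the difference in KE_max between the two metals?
1.2000 eV

Using KE_max = hc/λ - φ for each metal:

Photon energy: E = hc/λ = 6.4609 eV

For metal B (φ₁ = 3.49 eV):
KE₁ = E - φ₁ = 6.4609 - 3.49 = 2.9709 eV

For element R (φ₂ = 4.69 eV):
KE₂ = E - φ₂ = 6.4609 - 4.69 = 1.7709 eV

Difference:
ΔKE = KE₁ - KE₂ = 2.9709 - 1.7709 = 1.2000 eV

Note: The difference equals the difference in work functions: 4.69 - 3.49 = 1.20 eV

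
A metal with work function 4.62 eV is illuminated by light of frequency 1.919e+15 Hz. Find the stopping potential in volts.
3.3163 V

The stopping potential V_s satisfies: eV_s = KE_max

First, find KE_max using Einstein's equation:
E_photon = hf = (6.626×10⁻³⁴ J·s)(1.919e+15 Hz) = 7.9363 eV
KE_max = E_photon - φ = 7.9363 - 4.62 = 3.3163 eV

Since eV_s = KE_max:
V_s = KE_max/e = 3.3163 V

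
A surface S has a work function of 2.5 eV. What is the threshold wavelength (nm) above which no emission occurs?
495.94 nm

The threshold wavelength is when the photon energy equals the work function:
hc/λ₀ = φ

Solving for λ₀:
λ₀ = hc/φ = (6.626×10⁻³⁴ J·s)(3×10⁸ m/s) / (2.5 eV × 1.602×10⁻¹⁹ J/eV)
λ₀ = 495.94 nm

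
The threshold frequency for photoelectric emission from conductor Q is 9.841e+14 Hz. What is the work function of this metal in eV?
4.07 eV

At the threshold frequency, photon energy equals work function:
φ = hf₀

Calculating:
φ = (6.626×10⁻³⁴ J·s)(9.841e+14 Hz)
φ = 4.07 eV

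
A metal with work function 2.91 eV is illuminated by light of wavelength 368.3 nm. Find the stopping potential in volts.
0.4564 V

The stopping potential V_s satisfies: eV_s = KE_max

First, find KE_max using Einstein's equation:
E_photon = hc/λ = 3.3664 eV
KE_max = E_photon - φ = 3.3664 - 2.91 = 0.4564 eV

Since eV_s = KE_max:
V_s = KE_max/e = 0.4564 V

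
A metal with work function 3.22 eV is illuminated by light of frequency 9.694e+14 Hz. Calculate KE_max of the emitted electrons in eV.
0.7891 eV

Using Einstein's photoelectric equation: KE_max = hf - φ

First, calculate the photon energy:
E_photon = hf = (6.626×10⁻³⁴ J·s)(9.694e+14 Hz)
E_photon = 4.0091 eV

Then, the maximum kinetic energy:
KE_max = E_photon - φ = 4.0091 eV - 3.22 eV = 0.7891 eV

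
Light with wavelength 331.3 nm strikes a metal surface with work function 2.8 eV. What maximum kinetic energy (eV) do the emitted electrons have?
0.9424 eV

Using Einstein's photoelectric equation: KE_max = hf - φ = hc/λ - φ

First, calculate the photon energy:
E_photon = hc/λ = (6.626×10⁻³⁴ J·s)(3×10⁸ m/s) / (331.3×10⁻⁹ m)
E_photon = 3.7424 eV

Then, the maximum kinetic energy:
KE_max = E_photon - φ = 3.7424 eV - 2.8 eV = 0.9424 eV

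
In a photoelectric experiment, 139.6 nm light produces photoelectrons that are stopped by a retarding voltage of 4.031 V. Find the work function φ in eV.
4.85 eV

The stopping potential gives the maximum kinetic energy: KE_max = eV_s = 4.031 eV

From Einstein's photoelectric equation: KE_max = hc/λ - φ
Rearranging: φ = hc/λ - KE_max

Calculate photon energy:
E_photon = hc/λ = (6.626×10⁻³⁴ J·s)(3×10⁸ m/s) / (139.6×10⁻⁹ m) = 8.8814 eV

Therefore:
φ = 8.8814 - 4.031 = 4.85 eV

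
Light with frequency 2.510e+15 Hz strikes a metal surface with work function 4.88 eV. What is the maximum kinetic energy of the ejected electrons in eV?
5.5005 eV

Using Einstein's photoelectric equation: KE_max = hf - φ

First, calculate the photon energy:
E_photon = hf = (6.626×10⁻³⁴ J·s)(2.510e+15 Hz)
E_photon = 10.3805 eV

Then, the maximum kinetic energy:
KE_max = E_photon - φ = 10.3805 eV - 4.88 eV = 5.5005 eV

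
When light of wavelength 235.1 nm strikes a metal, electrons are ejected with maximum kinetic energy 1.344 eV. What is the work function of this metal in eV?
3.93 eV

From Einstein's photoelectric equation: KE_max = hf - φ = hc/λ - φ

Rearranging for φ:
φ = hc/λ - KE_max

Calculate photon energy:
E_photon = hc/λ = 5.2737 eV

Therefore:
φ = 5.2737 - 1.344 = 3.93 eV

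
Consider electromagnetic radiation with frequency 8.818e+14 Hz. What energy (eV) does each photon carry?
3.6468 eV

Using E = hf:

E = hf = (6.626×10⁻³⁴ J·s)(8.818e+14 Hz)
E = 3.6468 eV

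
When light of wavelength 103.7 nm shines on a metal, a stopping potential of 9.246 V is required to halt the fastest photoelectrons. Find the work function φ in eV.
2.71 eV

The stopping potential gives the maximum kinetic energy: KE_max = eV_s = 9.246 eV

From Einstein's photoelectric equation: KE_max = hc/λ - φ
Rearranging: φ = hc/λ - KE_max

Calculate photon energy:
E_photon = hc/λ = (6.626×10⁻³⁴ J·s)(3×10⁸ m/s) / (103.7×10⁻⁹ m) = 11.9560 eV

Therefore:
φ = 11.9560 - 9.246 = 2.71 eV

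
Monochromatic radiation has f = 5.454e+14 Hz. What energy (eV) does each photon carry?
2.2556 eV

Using E = hf:

E = hf = (6.626×10⁻³⁴ J·s)(5.454e+14 Hz)
E = 2.2556 eV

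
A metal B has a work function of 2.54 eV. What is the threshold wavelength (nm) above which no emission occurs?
488.13 nm

The threshold wavelength is when the photon energy equals the work function:
hc/λ₀ = φ

Solving for λ₀:
λ₀ = hc/φ = (6.626×10⁻³⁴ J·s)(3×10⁸ m/s) / (2.54 eV × 1.602×10⁻¹⁹ J/eV)
λ₀ = 488.13 nm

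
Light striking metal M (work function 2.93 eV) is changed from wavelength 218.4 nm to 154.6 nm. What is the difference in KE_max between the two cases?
2.3427 eV

Using Einstein's equation: KE_max = hc/λ - φ

For λ₁ = 218.4 nm:
KE₁ = hc/λ₁ - φ = 5.6769 - 2.93 = 2.7469 eV

For λ₂ = 154.6 nm:
KE₂ = hc/λ₂ - φ = 8.0197 - 2.93 = 5.0897 eV

Change in KE:
ΔKE = KE₂ - KE₁ = 5.0897 - 2.7469 = 2.3427 eV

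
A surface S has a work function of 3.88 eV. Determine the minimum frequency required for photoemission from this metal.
9.3818e+14 Hz

The threshold frequency is when the photon energy equals the work function:
hf₀ = φ

Solving for f₀:
f₀ = φ/h = (3.88 eV × 1.602×10⁻¹⁹ J/eV) / (6.626×10⁻³⁴ J·s)
f₀ = 9.3818e+14 Hz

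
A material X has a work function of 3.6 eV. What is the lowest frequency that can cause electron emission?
8.7048e+14 Hz

The threshold frequency is when the photon energy equals the work function:
hf₀ = φ

Solving for f₀:
f₀ = φ/h = (3.6 eV × 1.602×10⁻¹⁹ J/eV) / (6.626×10⁻³⁴ J·s)
f₀ = 8.7048e+14 Hz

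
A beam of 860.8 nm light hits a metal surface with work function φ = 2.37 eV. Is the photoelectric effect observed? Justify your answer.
No

For photoemission, the photon energy must exceed the work function.

Photon energy: E = hc/λ = 1.4403 eV
Work function: φ = 2.37 eV

Since E_photon (1.4403 eV) < φ (2.37 eV), photoemission will NOT occur.
The threshold wavelength is λ₀ = hc/φ = 523.1 nm.
Since 860.8 nm > 523.1 nm, the photons lack sufficient energy.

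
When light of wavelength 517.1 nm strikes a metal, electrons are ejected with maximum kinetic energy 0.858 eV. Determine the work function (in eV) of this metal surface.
1.54 eV

From Einstein's photoelectric equation: KE_max = hf - φ = hc/λ - φ

Rearranging for φ:
φ = hc/λ - KE_max

Calculate photon energy:
E_photon = hc/λ = 2.3977 eV

Therefore:
φ = 2.3977 - 0.858 = 1.54 eV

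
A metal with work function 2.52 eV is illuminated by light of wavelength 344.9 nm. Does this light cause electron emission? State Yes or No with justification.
Yes

For photoemission, the photon energy must exceed the work function.

Photon energy: E = hc/λ = 3.5948 eV
Work function: φ = 2.52 eV

Since E_photon (3.5948 eV) > φ (2.52 eV), photoemission WILL occur.
The threshold wavelength is λ₀ = hc/φ = 492.0 nm.
Since 344.9 nm < 492.0 nm, the light has sufficient energy.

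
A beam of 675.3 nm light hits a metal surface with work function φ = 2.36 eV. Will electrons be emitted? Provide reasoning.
No

For photoemission, the photon energy must exceed the work function.

Photon energy: E = hc/λ = 1.8360 eV
Work function: φ = 2.36 eV

Since E_photon (1.8360 eV) < φ (2.36 eV), photoemission will NOT occur.
The threshold wavelength is λ₀ = hc/φ = 525.4 nm.
Since 675.3 nm > 525.4 nm, the photons lack sufficient energy.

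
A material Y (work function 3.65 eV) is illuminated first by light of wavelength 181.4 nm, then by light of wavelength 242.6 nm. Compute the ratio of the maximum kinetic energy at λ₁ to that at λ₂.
2.1804

Using Einstein's equation: KE_max = hc/λ - φ

For λ₁ = 181.4 nm:
E₁ = hc/λ₁ = 6.8349 eV
KE₁ = E₁ - φ = 6.8349 - 3.65 = 3.1849 eV

For λ₂ = 242.6 nm:
E₂ = hc/λ₂ = 5.1106 eV
KE₂ = E₂ - φ = 5.1106 - 3.65 = 1.4606 eV

Ratio: KE₁/KE₂ = 3.1849/1.4606 = 2.1804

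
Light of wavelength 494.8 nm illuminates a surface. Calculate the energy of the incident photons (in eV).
2.5057 eV

Using E = hf = hc/λ:

E = hc/λ = (6.626×10⁻³⁴ J·s)(3×10⁸ m/s) / (494.8×10⁻⁹ m)
E = 2.5057 eV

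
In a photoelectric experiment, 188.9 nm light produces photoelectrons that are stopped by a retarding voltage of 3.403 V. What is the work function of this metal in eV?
3.16 eV

The stopping potential gives the maximum kinetic energy: KE_max = eV_s = 3.403 eV

From Einstein's photoelectric equation: KE_max = hc/λ - φ
Rearranging: φ = hc/λ - KE_max

Calculate photon energy:
E_photon = hc/λ = (6.626×10⁻³⁴ J·s)(3×10⁸ m/s) / (188.9×10⁻⁹ m) = 6.5635 eV

Therefore:
φ = 6.5635 - 3.403 = 3.16 eV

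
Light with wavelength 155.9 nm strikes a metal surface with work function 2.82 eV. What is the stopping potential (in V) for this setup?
5.1328 V

The stopping potential V_s satisfies: eV_s = KE_max

First, find KE_max using Einstein's equation:
E_photon = hc/λ = 7.9528 eV
KE_max = E_photon - φ = 7.9528 - 2.82 = 5.1328 eV

Since eV_s = KE_max:
V_s = KE_max/e = 5.1328 V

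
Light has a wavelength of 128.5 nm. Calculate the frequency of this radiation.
2.3330e+15 Hz

Using the wave equation: c = fλ

Solving for frequency:
f = c/λ = (3×10⁸ m/s) / (128.5×10⁻⁹ m)
f = 2.3330e+15 Hz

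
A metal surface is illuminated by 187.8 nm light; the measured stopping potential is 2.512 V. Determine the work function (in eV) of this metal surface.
4.09 eV

The stopping potential gives the maximum kinetic energy: KE_max = eV_s = 2.512 eV

From Einstein's photoelectric equation: KE_max = hc/λ - φ
Rearranging: φ = hc/λ - KE_max

Calculate photon energy:
E_photon = hc/λ = (6.626×10⁻³⁴ J·s)(3×10⁸ m/s) / (187.8×10⁻⁹ m) = 6.6019 eV

Therefore:
φ = 6.6019 - 2.512 = 4.09 eV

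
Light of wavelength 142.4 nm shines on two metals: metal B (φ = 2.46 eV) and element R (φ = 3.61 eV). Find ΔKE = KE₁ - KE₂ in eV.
1.1500 eV

Using KE_max = hc/λ - φ for each metal:

Photon energy: E = hc/λ = 8.7068 eV

For metal B (φ₁ = 2.46 eV):
KE₁ = E - φ₁ = 8.7068 - 2.46 = 6.2468 eV

For element R (φ₂ = 3.61 eV):
KE₂ = E - φ₂ = 8.7068 - 3.61 = 5.0968 eV

Difference:
ΔKE = KE₁ - KE₂ = 6.2468 - 5.0968 = 1.1500 eV

Note: The difference equals the difference in work functions: 3.61 - 2.46 = 1.15 eV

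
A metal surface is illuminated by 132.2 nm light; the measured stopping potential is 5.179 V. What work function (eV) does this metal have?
4.20 eV

The stopping potential gives the maximum kinetic energy: KE_max = eV_s = 5.179 eV

From Einstein's photoelectric equation: KE_max = hc/λ - φ
Rearranging: φ = hc/λ - KE_max

Calculate photon energy:
E_photon = hc/λ = (6.626×10⁻³⁴ J·s)(3×10⁸ m/s) / (132.2×10⁻⁹ m) = 9.3785 eV

Therefore:
φ = 9.3785 - 5.179 = 4.20 eV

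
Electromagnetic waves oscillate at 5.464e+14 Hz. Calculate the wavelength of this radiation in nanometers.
548.67 nm

Using the wave equation: c = fλ

Solving for wavelength:
λ = c/f = (3×10⁸ m/s) / (5.464e+14 Hz)
λ = 548.67 nm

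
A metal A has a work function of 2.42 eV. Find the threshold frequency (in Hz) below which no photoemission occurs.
5.8515e+14 Hz

The threshold frequency is when the photon energy equals the work function:
hf₀ = φ

Solving for f₀:
f₀ = φ/h = (2.42 eV × 1.602×10⁻¹⁹ J/eV) / (6.626×10⁻³⁴ J·s)
f₀ = 5.8515e+14 Hz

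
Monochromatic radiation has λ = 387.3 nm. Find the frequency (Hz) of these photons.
7.7406e+14 Hz

Using the wave equation: c = fλ

Solving for frequency:
f = c/λ = (3×10⁸ m/s) / (387.3×10⁻⁹ m)
f = 7.7406e+14 Hz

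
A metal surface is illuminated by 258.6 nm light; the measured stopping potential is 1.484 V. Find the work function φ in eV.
3.31 eV

The stopping potential gives the maximum kinetic energy: KE_max = eV_s = 1.484 eV

From Einstein's photoelectric equation: KE_max = hc/λ - φ
Rearranging: φ = hc/λ - KE_max

Calculate photon energy:
E_photon = hc/λ = (6.626×10⁻³⁴ J·s)(3×10⁸ m/s) / (258.6×10⁻⁹ m) = 4.7944 eV

Therefore:
φ = 4.7944 - 1.484 = 3.31 eV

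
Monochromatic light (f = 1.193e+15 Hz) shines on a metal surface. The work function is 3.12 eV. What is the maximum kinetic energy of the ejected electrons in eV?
1.8139 eV

Using Einstein's photoelectric equation: KE_max = hf - φ

First, calculate the photon energy:
E_photon = hf = (6.626×10⁻³⁴ J·s)(1.193e+15 Hz)
E_photon = 4.9339 eV

Then, the maximum kinetic energy:
KE_max = E_photon - φ = 4.9339 eV - 3.12 eV = 1.8139 eV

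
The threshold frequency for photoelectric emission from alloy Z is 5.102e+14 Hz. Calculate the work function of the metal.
2.11 eV

At the threshold frequency, photon energy equals work function:
φ = hf₀

Calculating:
φ = (6.626×10⁻³⁴ J·s)(5.102e+14 Hz)
φ = 2.11 eV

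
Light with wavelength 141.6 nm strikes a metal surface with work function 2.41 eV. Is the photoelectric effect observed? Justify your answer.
Yes

For photoemission, the photon energy must exceed the work function.

Photon energy: E = hc/λ = 8.7559 eV
Work function: φ = 2.41 eV

Since E_photon (8.7559 eV) > φ (2.41 eV), photoemission WILL occur.
The threshold wavelength is λ₀ = hc/φ = 514.5 nm.
Since 141.6 nm < 514.5 nm, the light has sufficient energy.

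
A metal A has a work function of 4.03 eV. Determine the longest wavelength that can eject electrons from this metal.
307.65 nm

The threshold wavelength is when the photon energy equals the work function:
hc/λ₀ = φ

Solving for λ₀:
λ₀ = hc/φ = (6.626×10⁻³⁴ J·s)(3×10⁸ m/s) / (4.03 eV × 1.602×10⁻¹⁹ J/eV)
λ₀ = 307.65 nm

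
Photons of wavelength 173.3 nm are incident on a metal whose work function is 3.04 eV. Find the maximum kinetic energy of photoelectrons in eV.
4.1143 eV

Using Einstein's photoelectric equation: KE_max = hf - φ = hc/λ - φ

First, calculate the photon energy:
E_photon = hc/λ = (6.626×10⁻³⁴ J·s)(3×10⁸ m/s) / (173.3×10⁻⁹ m)
E_photon = 7.1543 eV

Then, the maximum kinetic energy:
KE_max = E_photon - φ = 7.1543 eV - 3.04 eV = 4.1143 eV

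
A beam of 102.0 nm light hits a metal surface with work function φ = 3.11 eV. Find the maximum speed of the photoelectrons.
1.7838e+06 m/s

First, find the maximum kinetic energy:
E_photon = hc/λ = 12.1553 eV
KE_max = E_photon - φ = 12.1553 - 3.11 = 9.0453 eV

Convert to Joules: KE_max = 9.0453 × 1.602×10⁻¹⁹ J = 1.4492e-18 J

Then use KE = ½mv² to find velocity:
v = √(2·KE/m) = √(2 × 1.4492e-18 J / 9.109e-31 kg)
v = 1.7838e+06 m/s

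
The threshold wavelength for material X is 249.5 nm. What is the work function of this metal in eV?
4.97 eV

At the threshold wavelength, photon energy equals work function:
φ = hc/λ₀

Calculating:
φ = (6.626×10⁻³⁴ J·s)(3×10⁸ m/s) / (249.5×10⁻⁹ m)
φ = 4.97 eV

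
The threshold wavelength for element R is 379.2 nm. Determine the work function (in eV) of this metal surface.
3.27 eV

At the threshold wavelength, photon energy equals work function:
φ = hc/λ₀

Calculating:
φ = (6.626×10⁻³⁴ J·s)(3×10⁸ m/s) / (379.2×10⁻⁹ m)
φ = 3.27 eV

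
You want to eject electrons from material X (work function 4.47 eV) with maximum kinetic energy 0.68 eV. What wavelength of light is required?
240.75 nm

From Einstein's equation: KE_max = hc/λ - φ

Rearranging for λ:
hc/λ = KE_max + φ
λ = hc/(KE_max + φ)

Required photon energy:
E_photon = KE_max + φ = 0.68 + 4.47 = 5.15 eV

Required wavelength:
λ = hc/E_photon = (6.626×10⁻³⁴)(3×10⁸) / (5.15 × 1.602×10⁻¹⁹)
λ = 240.75 nm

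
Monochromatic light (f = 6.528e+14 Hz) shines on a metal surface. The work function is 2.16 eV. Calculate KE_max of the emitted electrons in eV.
0.5398 eV

Using Einstein's photoelectric equation: KE_max = hf - φ

First, calculate the photon energy:
E_photon = hf = (6.626×10⁻³⁴ J·s)(6.528e+14 Hz)
E_photon = 2.6998 eV

Then, the maximum kinetic energy:
KE_max = E_photon - φ = 2.6998 eV - 2.16 eV = 0.5398 eV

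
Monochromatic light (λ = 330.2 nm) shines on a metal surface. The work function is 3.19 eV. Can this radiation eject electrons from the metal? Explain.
Yes

For photoemission, the photon energy must exceed the work function.

Photon energy: E = hc/λ = 3.7548 eV
Work function: φ = 3.19 eV

Since E_photon (3.7548 eV) > φ (3.19 eV), photoemission WILL occur.
The threshold wavelength is λ₀ = hc/φ = 388.7 nm.
Since 330.2 nm < 388.7 nm, the light has sufficient energy.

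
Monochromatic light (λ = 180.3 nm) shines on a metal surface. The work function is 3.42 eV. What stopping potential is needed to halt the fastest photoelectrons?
3.4566 V

The stopping potential V_s satisfies: eV_s = KE_max

First, find KE_max using Einstein's equation:
E_photon = hc/λ = 6.8766 eV
KE_max = E_photon - φ = 6.8766 - 3.42 = 3.4566 eV

Since eV_s = KE_max:
V_s = KE_max/e = 3.4566 V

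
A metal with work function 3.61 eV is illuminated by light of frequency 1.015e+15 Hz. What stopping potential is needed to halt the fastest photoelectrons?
0.5877 V

The stopping potential V_s satisfies: eV_s = KE_max

First, find KE_max using Einstein's equation:
E_photon = hf = (6.626×10⁻³⁴ J·s)(1.015e+15 Hz) = 4.1977 eV
KE_max = E_photon - φ = 4.1977 - 3.61 = 0.5877 eV

Since eV_s = KE_max:
V_s = KE_max/e = 0.5877 V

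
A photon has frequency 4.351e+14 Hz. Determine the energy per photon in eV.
1.7994 eV

Using E = hf:

E = hf = (6.626×10⁻³⁴ J·s)(4.351e+14 Hz)
E = 1.7994 eV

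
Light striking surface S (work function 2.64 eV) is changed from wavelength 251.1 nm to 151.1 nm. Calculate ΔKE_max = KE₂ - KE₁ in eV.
3.2678 eV

Using Einstein's equation: KE_max = hc/λ - φ

For λ₁ = 251.1 nm:
KE₁ = hc/λ₁ - φ = 4.9376 - 2.64 = 2.2976 eV

For λ₂ = 151.1 nm:
KE₂ = hc/λ₂ - φ = 8.2054 - 2.64 = 5.5654 eV

Change in KE:
ΔKE = KE₂ - KE₁ = 5.5654 - 2.2976 = 3.2678 eV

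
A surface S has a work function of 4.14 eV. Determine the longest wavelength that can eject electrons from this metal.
299.48 nm

The threshold wavelength is when the photon energy equals the work function:
hc/λ₀ = φ

Solving for λ₀:
λ₀ = hc/φ = (6.626×10⁻³⁴ J·s)(3×10⁸ m/s) / (4.14 eV × 1.602×10⁻¹⁹ J/eV)
λ₀ = 299.48 nm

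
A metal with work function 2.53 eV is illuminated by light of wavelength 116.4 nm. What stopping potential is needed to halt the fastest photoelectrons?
8.1216 V

The stopping potential V_s satisfies: eV_s = KE_max

First, find KE_max using Einstein's equation:
E_photon = hc/λ = 10.6516 eV
KE_max = E_photon - φ = 10.6516 - 2.53 = 8.1216 eV

Since eV_s = KE_max:
V_s = KE_max/e = 8.1216 V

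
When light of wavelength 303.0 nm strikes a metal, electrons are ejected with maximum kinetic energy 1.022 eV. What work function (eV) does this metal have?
3.07 eV

From Einstein's photoelectric equation: KE_max = hf - φ = hc/λ - φ

Rearranging for φ:
φ = hc/λ - KE_max

Calculate photon energy:
E_photon = hc/λ = 4.0919 eV

Therefore:
φ = 4.0919 - 1.022 = 3.07 eV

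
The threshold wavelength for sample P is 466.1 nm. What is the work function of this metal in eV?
2.66 eV

At the threshold wavelength, photon energy equals work function:
φ = hc/λ₀

Calculating:
φ = (6.626×10⁻³⁴ J·s)(3×10⁸ m/s) / (466.1×10⁻⁹ m)
φ = 2.66 eV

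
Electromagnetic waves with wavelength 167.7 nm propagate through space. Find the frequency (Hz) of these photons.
1.7877e+15 Hz

Using the wave equation: c = fλ

Solving for frequency:
f = c/λ = (3×10⁸ m/s) / (167.7×10⁻⁹ m)
f = 1.7877e+15 Hz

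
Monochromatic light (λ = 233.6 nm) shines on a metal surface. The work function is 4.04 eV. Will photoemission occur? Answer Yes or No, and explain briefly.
Yes

For photoemission, the photon energy must exceed the work function.

Photon energy: E = hc/λ = 5.3075 eV
Work function: φ = 4.04 eV

Since E_photon (5.3075 eV) > φ (4.04 eV), photoemission WILL occur.
The threshold wavelength is λ₀ = hc/φ = 306.9 nm.
Since 233.6 nm < 306.9 nm, the light has sufficient energy.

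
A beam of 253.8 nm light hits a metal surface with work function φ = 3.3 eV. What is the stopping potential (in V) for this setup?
1.5851 V

The stopping potential V_s satisfies: eV_s = KE_max

First, find KE_max using Einstein's equation:
E_photon = hc/λ = 4.8851 eV
KE_max = E_photon - φ = 4.8851 - 3.3 = 1.5851 eV

Since eV_s = KE_max:
V_s = KE_max/e = 1.5851 V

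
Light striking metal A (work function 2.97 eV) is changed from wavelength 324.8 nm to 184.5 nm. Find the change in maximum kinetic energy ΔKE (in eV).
2.9028 eV

Using Einstein's equation: KE_max = hc/λ - φ

For λ₁ = 324.8 nm:
KE₁ = hc/λ₁ - φ = 3.8172 - 2.97 = 0.8472 eV

For λ₂ = 184.5 nm:
KE₂ = hc/λ₂ - φ = 6.7200 - 2.97 = 3.7500 eV

Change in KE:
ΔKE = KE₂ - KE₁ = 3.7500 - 0.8472 = 2.9028 eV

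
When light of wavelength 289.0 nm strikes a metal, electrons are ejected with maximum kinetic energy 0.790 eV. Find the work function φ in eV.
3.50 eV

From Einstein's photoelectric equation: KE_max = hf - φ = hc/λ - φ

Rearranging for φ:
φ = hc/λ - KE_max

Calculate photon energy:
E_photon = hc/λ = 4.2901 eV

Therefore:
φ = 4.2901 - 0.790 = 3.50 eV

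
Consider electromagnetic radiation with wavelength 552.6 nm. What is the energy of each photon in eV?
2.2437 eV

Using E = hf = hc/λ:

E = hc/λ = (6.626×10⁻³⁴ J·s)(3×10⁸ m/s) / (552.6×10⁻⁹ m)
E = 2.2437 eV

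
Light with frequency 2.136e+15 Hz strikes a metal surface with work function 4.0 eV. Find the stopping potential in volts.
4.8338 V

The stopping potential V_s satisfies: eV_s = KE_max

First, find KE_max using Einstein's equation:
E_photon = hf = (6.626×10⁻³⁴ J·s)(2.136e+15 Hz) = 8.8338 eV
KE_max = E_photon - φ = 8.8338 - 4.0 = 4.8338 eV

Since eV_s = KE_max:
V_s = KE_max/e = 4.8338 V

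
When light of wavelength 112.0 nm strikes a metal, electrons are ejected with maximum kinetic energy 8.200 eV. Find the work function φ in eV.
2.87 eV

From Einstein's photoelectric equation: KE_max = hf - φ = hc/λ - φ

Rearranging for φ:
φ = hc/λ - KE_max

Calculate photon energy:
E_photon = hc/λ = 11.0700 eV

Therefore:
φ = 11.0700 - 8.200 = 2.87 eV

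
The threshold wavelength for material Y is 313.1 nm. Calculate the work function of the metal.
3.96 eV

At the threshold wavelength, photon energy equals work function:
φ = hc/λ₀

Calculating:
φ = (6.626×10⁻³⁴ J·s)(3×10⁸ m/s) / (313.1×10⁻⁹ m)
φ = 3.96 eV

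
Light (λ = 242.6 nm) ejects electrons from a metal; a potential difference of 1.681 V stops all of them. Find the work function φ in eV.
3.43 eV

The stopping potential gives the maximum kinetic energy: KE_max = eV_s = 1.681 eV

From Einstein's photoelectric equation: KE_max = hc/λ - φ
Rearranging: φ = hc/λ - KE_max

Calculate photon energy:
E_photon = hc/λ = (6.626×10⁻³⁴ J·s)(3×10⁸ m/s) / (242.6×10⁻⁹ m) = 5.1106 eV

Therefore:
φ = 5.1106 - 1.681 = 3.43 eV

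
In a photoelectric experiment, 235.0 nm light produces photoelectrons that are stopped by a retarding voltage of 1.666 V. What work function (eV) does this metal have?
3.61 eV

The stopping potential gives the maximum kinetic energy: KE_max = eV_s = 1.666 eV

From Einstein's photoelectric equation: KE_max = hc/λ - φ
Rearranging: φ = hc/λ - KE_max

Calculate photon energy:
E_photon = hc/λ = (6.626×10⁻³⁴ J·s)(3×10⁸ m/s) / (235.0×10⁻⁹ m) = 5.2759 eV

Therefore:
φ = 5.2759 - 1.666 = 3.61 eV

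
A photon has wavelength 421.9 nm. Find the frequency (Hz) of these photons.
7.1058e+14 Hz

Using the wave equation: c = fλ

Solving for frequency:
f = c/λ = (3×10⁸ m/s) / (421.9×10⁻⁹ m)
f = 7.1058e+14 Hz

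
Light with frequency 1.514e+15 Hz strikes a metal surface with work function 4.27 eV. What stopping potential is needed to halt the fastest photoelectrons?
1.9914 V

The stopping potential V_s satisfies: eV_s = KE_max

First, find KE_max using Einstein's equation:
E_photon = hf = (6.626×10⁻³⁴ J·s)(1.514e+15 Hz) = 6.2614 eV
KE_max = E_photon - φ = 6.2614 - 4.27 = 1.9914 eV

Since eV_s = KE_max:
V_s = KE_max/e = 1.9914 V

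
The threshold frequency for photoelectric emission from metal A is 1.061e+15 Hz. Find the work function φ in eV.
4.39 eV

At the threshold frequency, photon energy equals work function:
φ = hf₀

Calculating:
φ = (6.626×10⁻³⁴ J·s)(1.061e+15 Hz)
φ = 4.39 eV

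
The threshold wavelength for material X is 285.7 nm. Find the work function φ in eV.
4.34 eV

At the threshold wavelength, photon energy equals work function:
φ = hc/λ₀

Calculating:
φ = (6.626×10⁻³⁴ J·s)(3×10⁸ m/s) / (285.7×10⁻⁹ m)
φ = 4.34 eV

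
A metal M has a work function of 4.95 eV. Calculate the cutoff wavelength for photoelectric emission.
250.47 nm

The threshold wavelength is when the photon energy equals the work function:
hc/λ₀ = φ

Solving for λ₀:
λ₀ = hc/φ = (6.626×10⁻³⁴ J·s)(3×10⁸ m/s) / (4.95 eV × 1.602×10⁻¹⁹ J/eV)
λ₀ = 250.47 nm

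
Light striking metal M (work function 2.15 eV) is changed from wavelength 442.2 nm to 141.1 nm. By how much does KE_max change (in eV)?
5.9832 eV

Using Einstein's equation: KE_max = hc/λ - φ

For λ₁ = 442.2 nm:
KE₁ = hc/λ₁ - φ = 2.8038 - 2.15 = 0.6538 eV

For λ₂ = 141.1 nm:
KE₂ = hc/λ₂ - φ = 8.7870 - 2.15 = 6.6370 eV

Change in KE:
ΔKE = KE₂ - KE₁ = 6.6370 - 0.6538 = 5.9832 eV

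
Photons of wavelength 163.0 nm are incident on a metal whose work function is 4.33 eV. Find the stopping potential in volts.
3.2764 V

The stopping potential V_s satisfies: eV_s = KE_max

First, find KE_max using Einstein's equation:
E_photon = hc/λ = 7.6064 eV
KE_max = E_photon - φ = 7.6064 - 4.33 = 3.2764 eV

Since eV_s = KE_max:
V_s = KE_max/e = 3.2764 V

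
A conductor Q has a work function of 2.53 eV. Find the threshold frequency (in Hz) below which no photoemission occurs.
6.1175e+14 Hz

The threshold frequency is when the photon energy equals the work function:
hf₀ = φ

Solving for f₀:
f₀ = φ/h = (2.53 eV × 1.602×10⁻¹⁹ J/eV) / (6.626×10⁻³⁴ J·s)
f₀ = 6.1175e+14 Hz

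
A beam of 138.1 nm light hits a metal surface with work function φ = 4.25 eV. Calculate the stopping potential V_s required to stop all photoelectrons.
4.7279 V

The stopping potential V_s satisfies: eV_s = KE_max

First, find KE_max using Einstein's equation:
E_photon = hc/λ = 8.9779 eV
KE_max = E_photon - φ = 8.9779 - 4.25 = 4.7279 eV

Since eV_s = KE_max:
V_s = KE_max/e = 4.7279 V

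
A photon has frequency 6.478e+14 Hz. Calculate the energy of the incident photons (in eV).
2.6791 eV

Using E = hf:

E = hf = (6.626×10⁻³⁴ J·s)(6.478e+14 Hz)
E = 2.6791 eV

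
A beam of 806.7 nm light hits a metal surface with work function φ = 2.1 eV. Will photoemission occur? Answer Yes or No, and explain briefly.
No

For photoemission, the photon energy must exceed the work function.

Photon energy: E = hc/λ = 1.5369 eV
Work function: φ = 2.1 eV

Since E_photon (1.5369 eV) < φ (2.1 eV), photoemission will NOT occur.
The threshold wavelength is λ₀ = hc/φ = 590.4 nm.
Since 806.7 nm > 590.4 nm, the photons lack sufficient energy.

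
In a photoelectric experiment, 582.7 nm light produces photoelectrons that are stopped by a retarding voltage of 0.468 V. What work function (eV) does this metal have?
1.66 eV

The stopping potential gives the maximum kinetic energy: KE_max = eV_s = 0.468 eV

From Einstein's photoelectric equation: KE_max = hc/λ - φ
Rearranging: φ = hc/λ - KE_max

Calculate photon energy:
E_photon = hc/λ = (6.626×10⁻³⁴ J·s)(3×10⁸ m/s) / (582.7×10⁻⁹ m) = 2.1278 eV

Therefore:
φ = 2.1278 - 0.468 = 1.66 eV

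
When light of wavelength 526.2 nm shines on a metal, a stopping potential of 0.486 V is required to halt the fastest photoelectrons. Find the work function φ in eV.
1.87 eV

The stopping potential gives the maximum kinetic energy: KE_max = eV_s = 0.486 eV

From Einstein's photoelectric equation: KE_max = hc/λ - φ
Rearranging: φ = hc/λ - KE_max

Calculate photon energy:
E_photon = hc/λ = (6.626×10⁻³⁴ J·s)(3×10⁸ m/s) / (526.2×10⁻⁹ m) = 2.3562 eV

Therefore:
φ = 2.3562 - 0.486 = 1.87 eV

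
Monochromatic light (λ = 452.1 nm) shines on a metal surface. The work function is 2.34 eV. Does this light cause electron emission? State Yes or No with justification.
Yes

For photoemission, the photon energy must exceed the work function.

Photon energy: E = hc/λ = 2.7424 eV
Work function: φ = 2.34 eV

Since E_photon (2.7424 eV) > φ (2.34 eV), photoemission WILL occur.
The threshold wavelength is λ₀ = hc/φ = 529.8 nm.
Since 452.1 nm < 529.8 nm, the light has sufficient energy.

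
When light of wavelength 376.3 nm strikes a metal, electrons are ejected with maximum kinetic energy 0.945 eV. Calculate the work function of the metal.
2.35 eV

From Einstein's photoelectric equation: KE_max = hf - φ = hc/λ - φ

Rearranging for φ:
φ = hc/λ - KE_max

Calculate photon energy:
E_photon = hc/λ = 3.2948 eV

Therefore:
φ = 3.2948 - 0.945 = 2.35 eV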